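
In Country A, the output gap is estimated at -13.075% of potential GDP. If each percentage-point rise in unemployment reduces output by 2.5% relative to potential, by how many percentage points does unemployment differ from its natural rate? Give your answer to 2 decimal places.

Okun's law: output gap = -β × (u - u*), so u - u* = -(output gap)/β.
u - u* = -(-13.075)/2.5 = 5.23 percentage points.

5.23 percentage points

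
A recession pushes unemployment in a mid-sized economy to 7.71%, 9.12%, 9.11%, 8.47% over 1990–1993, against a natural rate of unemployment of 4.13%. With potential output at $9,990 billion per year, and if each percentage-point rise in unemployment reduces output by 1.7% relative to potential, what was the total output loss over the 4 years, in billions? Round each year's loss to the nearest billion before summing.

Year 1990: gap = -1.7 × (7.71 - 4.13) = -6.086%, loss ≈ 9990 × 6.086/100 ≈ 608.
Year 1991: gap = -1.7 × (9.12 - 4.13) = -8.483%, loss ≈ 9990 × 8.483/100 ≈ 847.
Year 1992: gap = -1.7 × (9.11 - 4.13) = -8.466%, loss ≈ 9990 × 8.466/100 ≈ 846.
Year 1993: gap = -1.7 × (8.47 - 4.13) = -7.378%, loss ≈ 9990 × 7.378/100 ≈ 737.
Total lost output = 608 + 847 + 846 + 737 = 3038 billion.

$3,038 billion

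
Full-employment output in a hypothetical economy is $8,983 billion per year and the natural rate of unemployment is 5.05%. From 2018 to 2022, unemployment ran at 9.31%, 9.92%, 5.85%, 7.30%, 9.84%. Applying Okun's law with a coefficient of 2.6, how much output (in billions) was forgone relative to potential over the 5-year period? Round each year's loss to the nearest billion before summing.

Year 2018: gap = -2.6 × (9.31 - 5.05) = -11.076%, loss ≈ 8983 × 11.076/100 ≈ 995.
Year 2019: gap = -2.6 × (9.92 - 5.05) = -12.662%, loss ≈ 8983 × 12.662/100 ≈ 1137.
Year 2020: gap = -2.6 × (5.85 - 5.05) = -2.08%, loss ≈ 8983 × 2.08/100 ≈ 187.
Year 2021: gap = -2.6 × (7.3 - 5.05) = -5.85%, loss ≈ 8983 × 5.85/100 ≈ 526.
Year 2022: gap = -2.6 × (9.84 - 5.05) = -12.454%, loss ≈ 8983 × 12.454/100 ≈ 1119.
Total lost output = 995 + 1137 + 187 + 526 + 1119 = 3964 billion.

$3,964 billion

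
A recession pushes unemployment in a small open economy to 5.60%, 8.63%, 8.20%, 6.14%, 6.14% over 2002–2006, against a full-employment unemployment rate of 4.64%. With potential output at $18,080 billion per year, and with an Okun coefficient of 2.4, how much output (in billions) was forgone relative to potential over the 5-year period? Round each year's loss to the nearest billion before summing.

$4,995 billion

Year 2002: gap = -2.4 × (5.6 - 4.64) = -2.304%, loss ≈ 18080 × 2.304/100 ≈ 417.
Year 2003: gap = -2.4 × (8.63 - 4.64) = -9.576%, loss ≈ 18080 × 9.576/100 ≈ 1731.
Year 2004: gap = -2.4 × (8.2 - 4.64) = -8.544%, loss ≈ 18080 × 8.544/100 ≈ 1545.
Year 2005: gap = -2.4 × (6.14 - 4.64) = -3.6%, loss ≈ 18080 × 3.6/100 ≈ 651.
Year 2006: gap = -2.4 × (6.14 - 4.64) = -3.6%, loss ≈ 18080 × 3.6/100 ≈ 651.
Total lost output = 417 + 1731 + 1545 + 651 + 651 = 4995 billion.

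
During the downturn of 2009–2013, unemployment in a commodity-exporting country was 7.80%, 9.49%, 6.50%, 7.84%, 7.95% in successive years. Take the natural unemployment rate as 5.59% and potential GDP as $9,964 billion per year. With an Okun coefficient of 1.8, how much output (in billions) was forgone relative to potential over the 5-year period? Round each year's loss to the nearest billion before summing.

$2,085 billion

Year 2009: gap = -1.8 × (7.8 - 5.59) = -3.978%, loss ≈ 9964 × 3.978/100 ≈ 396.
Year 2010: gap = -1.8 × (9.49 - 5.59) = -7.02%, loss ≈ 9964 × 7.02/100 ≈ 699.
Year 2011: gap = -1.8 × (6.5 - 5.59) = -1.638%, loss ≈ 9964 × 1.638/100 ≈ 163.
Year 2012: gap = -1.8 × (7.84 - 5.59) = -4.05%, loss ≈ 9964 × 4.05/100 ≈ 404.
Year 2013: gap = -1.8 × (7.95 - 5.59) = -4.248%, loss ≈ 9964 × 4.248/100 ≈ 423.
Total lost output = 396 + 699 + 163 + 404 + 423 = 2085 billion.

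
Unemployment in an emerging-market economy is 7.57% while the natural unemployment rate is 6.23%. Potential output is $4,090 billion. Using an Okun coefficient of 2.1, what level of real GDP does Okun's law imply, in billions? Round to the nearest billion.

Unemployment gap = 7.57 - 6.23 = 1.34 points, so the output gap is -2.1 × 1.34 = -2.814%.
Actual GDP = 4090 × (1 - 2.814/100) = 4090 × 0.97186 ≈ 3975 billion.

$3,975 billion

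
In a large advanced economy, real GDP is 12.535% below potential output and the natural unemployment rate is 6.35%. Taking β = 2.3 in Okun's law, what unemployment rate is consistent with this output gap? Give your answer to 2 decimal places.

11.80%

From Okun's law, u - u* = -(output gap)/β = -(-12.535)/2.3 = 5.45 points.
So u = 6.35 + 5.45 = 11.80%.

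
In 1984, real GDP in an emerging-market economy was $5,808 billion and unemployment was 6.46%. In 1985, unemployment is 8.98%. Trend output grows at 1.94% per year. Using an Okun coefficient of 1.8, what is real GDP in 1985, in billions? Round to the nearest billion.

Δu = 8.98 - 6.46 = 2.52 points.
Okun's law (growth form): g_Y = g_Y* - β × Δu = 1.94 - 1.8 × (2.52) = 1.94 - 4.536 = -2.596%.
Real GDP in the next year = 5808 × (1 - 2.596/100) = 5808 × 0.97404 ≈ 5657 billion.

$5,657 billion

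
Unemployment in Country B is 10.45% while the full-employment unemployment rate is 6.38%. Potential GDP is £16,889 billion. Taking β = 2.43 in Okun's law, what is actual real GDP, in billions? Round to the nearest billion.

£15,219 billion

Unemployment gap = 10.45 - 6.38 = 4.07 points, so the output gap is -2.43 × 4.07 = -9.8901%.
Actual GDP = 16889 × (1 - 9.8901/100) = 16889 × 0.901099 ≈ 15219 billion.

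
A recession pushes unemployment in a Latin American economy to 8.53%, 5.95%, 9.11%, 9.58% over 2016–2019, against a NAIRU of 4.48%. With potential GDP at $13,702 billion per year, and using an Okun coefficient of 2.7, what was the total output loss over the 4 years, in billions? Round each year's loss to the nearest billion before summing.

Year 2016: gap = -2.7 × (8.53 - 4.48) = -10.935%, loss ≈ 13702 × 10.935/100 ≈ 1498.
Year 2017: gap = -2.7 × (5.95 - 4.48) = -3.969%, loss ≈ 13702 × 3.969/100 ≈ 544.
Year 2018: gap = -2.7 × (9.11 - 4.48) = -12.501%, loss ≈ 13702 × 12.501/100 ≈ 1713.
Year 2019: gap = -2.7 × (9.58 - 4.48) = -13.77%, loss ≈ 13702 × 13.77/100 ≈ 1887.
Total lost output = 1498 + 544 + 1713 + 1887 = 5642 billion.

$5,642 billion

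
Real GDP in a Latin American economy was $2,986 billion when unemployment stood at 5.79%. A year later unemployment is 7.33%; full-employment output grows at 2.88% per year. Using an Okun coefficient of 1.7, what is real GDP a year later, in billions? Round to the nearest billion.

$2,994 billion

Δu = 7.33 - 5.79 = 1.54 points.
Okun's law (growth form): g_Y = g_Y* - β × Δu = 2.88 - 1.7 × (1.54) = 2.88 - 2.618 = 0.262%.
Real GDP in the next year = 2986 × (1 + 0.262/100) = 2986 × 1.00262 ≈ 2994 billion.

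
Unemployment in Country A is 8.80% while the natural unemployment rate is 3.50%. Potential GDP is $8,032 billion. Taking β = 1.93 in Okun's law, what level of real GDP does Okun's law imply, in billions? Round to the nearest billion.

$7,210 billion

Unemployment gap = 8.8 - 3.5 = 5.3 points, so the output gap is -1.93 × 5.3 = -10.229%.
Actual GDP = 8032 × (1 - 10.229/100) = 8032 × 0.89771 ≈ 7210 billion.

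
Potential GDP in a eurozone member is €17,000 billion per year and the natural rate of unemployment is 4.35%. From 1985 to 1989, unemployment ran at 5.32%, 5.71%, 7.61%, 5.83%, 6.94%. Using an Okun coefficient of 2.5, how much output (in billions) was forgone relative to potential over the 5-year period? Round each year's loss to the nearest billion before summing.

€4,106 billion

Year 1985: gap = -2.5 × (5.32 - 4.35) = -2.425%, loss ≈ 17000 × 2.425/100 ≈ 412.
Year 1986: gap = -2.5 × (5.71 - 4.35) = -3.4%, loss ≈ 17000 × 3.4/100 ≈ 578.
Year 1987: gap = -2.5 × (7.61 - 4.35) = -8.15%, loss ≈ 17000 × 8.15/100 ≈ 1386.
Year 1988: gap = -2.5 × (5.83 - 4.35) = -3.7%, loss ≈ 17000 × 3.7/100 ≈ 629.
Year 1989: gap = -2.5 × (6.94 - 4.35) = -6.475%, loss ≈ 17000 × 6.475/100 ≈ 1101.
Total lost output = 412 + 578 + 1386 + 629 + 1101 = 4106 billion.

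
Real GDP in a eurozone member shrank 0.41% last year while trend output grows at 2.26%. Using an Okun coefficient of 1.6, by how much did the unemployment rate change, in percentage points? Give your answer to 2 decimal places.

1.67 percentage points

Growth-rate Okun's law: g_Y = g_Y* - β × Δu, so Δu = (g_Y* - g_Y)/β.
Δu = (2.26 + 0.41)/1.6 = 2.67/1.6 = 1.67 percentage points.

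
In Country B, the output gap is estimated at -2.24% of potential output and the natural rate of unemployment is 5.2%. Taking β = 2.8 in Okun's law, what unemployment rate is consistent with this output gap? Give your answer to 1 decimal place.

From Okun's law, u - u* = -(output gap)/β = -(-2.24)/2.8 = 0.8 points.
So u = 5.2 + 0.8 = 6.0%.

6.0%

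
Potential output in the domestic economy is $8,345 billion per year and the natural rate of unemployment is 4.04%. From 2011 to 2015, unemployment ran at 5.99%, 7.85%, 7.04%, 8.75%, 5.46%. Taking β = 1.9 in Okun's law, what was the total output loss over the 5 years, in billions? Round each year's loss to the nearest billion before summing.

Year 2011: gap = -1.9 × (5.99 - 4.04) = -3.705%, loss ≈ 8345 × 3.705/100 ≈ 309.
Year 2012: gap = -1.9 × (7.85 - 4.04) = -7.239%, loss ≈ 8345 × 7.239/100 ≈ 604.
Year 2013: gap = -1.9 × (7.04 - 4.04) = -5.7%, loss ≈ 8345 × 5.7/100 ≈ 476.
Year 2014: gap = -1.9 × (8.75 - 4.04) = -8.949%, loss ≈ 8345 × 8.949/100 ≈ 747.
Year 2015: gap = -1.9 × (5.46 - 4.04) = -2.698%, loss ≈ 8345 × 2.698/100 ≈ 225.
Total lost output = 309 + 604 + 476 + 747 + 225 = 2361 billion.

$2,361 billion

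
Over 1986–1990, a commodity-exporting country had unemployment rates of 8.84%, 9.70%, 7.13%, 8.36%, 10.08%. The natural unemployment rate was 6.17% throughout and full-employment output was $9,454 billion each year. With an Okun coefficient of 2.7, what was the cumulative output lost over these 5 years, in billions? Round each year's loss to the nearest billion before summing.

Year 1986: gap = -2.7 × (8.84 - 6.17) = -7.209%, loss ≈ 9454 × 7.209/100 ≈ 682.
Year 1987: gap = -2.7 × (9.7 - 6.17) = -9.531%, loss ≈ 9454 × 9.531/100 ≈ 901.
Year 1988: gap = -2.7 × (7.13 - 6.17) = -2.592%, loss ≈ 9454 × 2.592/100 ≈ 245.
Year 1989: gap = -2.7 × (8.36 - 6.17) = -5.913%, loss ≈ 9454 × 5.913/100 ≈ 559.
Year 1990: gap = -2.7 × (10.08 - 6.17) = -10.557%, loss ≈ 9454 × 10.557/100 ≈ 998.
Total lost output = 682 + 901 + 245 + 559 + 998 = 3385 billion.

$3,385 billion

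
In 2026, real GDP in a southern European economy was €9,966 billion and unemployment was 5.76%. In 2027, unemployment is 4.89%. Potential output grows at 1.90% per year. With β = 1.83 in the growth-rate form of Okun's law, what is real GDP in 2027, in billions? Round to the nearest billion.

€10,314 billion

Δu = 4.89 - 5.76 = -0.87 points.
Okun's law (growth form): g_Y = g_Y* - β × Δu = 1.90 - 1.83 × (-0.87) = 1.9 + 1.5921 = 3.4921%.
Real GDP in the next year = 9966 × (1 + 3.4921/100) = 9966 × 1.034921 ≈ 10314 billion.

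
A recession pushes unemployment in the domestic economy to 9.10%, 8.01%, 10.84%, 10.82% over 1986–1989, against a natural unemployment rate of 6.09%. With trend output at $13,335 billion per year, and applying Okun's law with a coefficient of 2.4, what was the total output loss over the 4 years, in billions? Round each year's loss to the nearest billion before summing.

Year 1986: gap = -2.4 × (9.1 - 6.09) = -7.224%, loss ≈ 13335 × 7.224/100 ≈ 963.
Year 1987: gap = -2.4 × (8.01 - 6.09) = -4.608%, loss ≈ 13335 × 4.608/100 ≈ 614.
Year 1988: gap = -2.4 × (10.84 - 6.09) = -11.4%, loss ≈ 13335 × 11.4/100 ≈ 1520.
Year 1989: gap = -2.4 × (10.82 - 6.09) = -11.352%, loss ≈ 13335 × 11.352/100 ≈ 1514.
Total lost output = 963 + 614 + 1520 + 1514 = 4611 billion.

$4,611 billion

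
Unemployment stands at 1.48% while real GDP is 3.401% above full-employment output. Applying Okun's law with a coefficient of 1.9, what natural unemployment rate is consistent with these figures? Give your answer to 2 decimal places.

3.27%

From Okun's law, u - u* = -(output gap)/β = -(3.401)/1.9 = -1.79 points.
So u* = 1.48 + 1.79 = 3.27%.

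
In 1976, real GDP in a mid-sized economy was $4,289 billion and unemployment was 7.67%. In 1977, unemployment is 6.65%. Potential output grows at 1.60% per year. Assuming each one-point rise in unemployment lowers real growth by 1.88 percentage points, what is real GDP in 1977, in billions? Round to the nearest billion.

Δu = 6.65 - 7.67 = -1.02 points.
Okun's law (growth form): g_Y = g_Y* - β × Δu = 1.60 - 1.88 × (-1.02) = 1.6 + 1.9176 = 3.5176%.
Real GDP in the next year = 4289 × (1 + 3.5176/100) = 4289 × 1.035176 ≈ 4440 billion.

$4,440 billion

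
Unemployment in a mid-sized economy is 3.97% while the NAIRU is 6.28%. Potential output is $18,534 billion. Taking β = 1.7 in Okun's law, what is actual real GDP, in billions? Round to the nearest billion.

Unemployment gap = 3.97 - 6.28 = -2.31 points, so the output gap is -1.7 × (-2.31) = 3.927%.
Actual GDP = 18534 × (1 + 3.927/100) = 18534 × 1.03927 ≈ 19262 billion.

$19,262 billion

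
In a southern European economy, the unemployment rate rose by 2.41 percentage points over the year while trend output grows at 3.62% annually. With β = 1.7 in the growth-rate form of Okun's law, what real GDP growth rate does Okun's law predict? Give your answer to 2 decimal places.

-0.48%

Growth-rate Okun's law: g_Y = g_Y* - β × Δu.
g_Y = 3.62 - 1.7 × (2.41) = 3.62 - 4.097 = -0.477%, i.e. -0.48% to 2 d.p.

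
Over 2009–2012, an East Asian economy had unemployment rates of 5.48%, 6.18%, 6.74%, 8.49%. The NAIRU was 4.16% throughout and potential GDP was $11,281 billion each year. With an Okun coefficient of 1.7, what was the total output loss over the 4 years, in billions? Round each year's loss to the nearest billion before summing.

Year 2009: gap = -1.7 × (5.48 - 4.16) = -2.244%, loss ≈ 11281 × 2.244/100 ≈ 253.
Year 2010: gap = -1.7 × (6.18 - 4.16) = -3.434%, loss ≈ 11281 × 3.434/100 ≈ 387.
Year 2011: gap = -1.7 × (6.74 - 4.16) = -4.386%, loss ≈ 11281 × 4.386/100 ≈ 495.
Year 2012: gap = -1.7 × (8.49 - 4.16) = -7.361%, loss ≈ 11281 × 7.361/100 ≈ 830.
Total lost output = 253 + 387 + 495 + 830 = 1965 billion.

$1,965 billion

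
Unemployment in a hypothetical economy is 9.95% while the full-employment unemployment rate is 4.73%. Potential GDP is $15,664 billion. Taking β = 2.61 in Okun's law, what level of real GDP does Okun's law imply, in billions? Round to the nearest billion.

$13,530 billion

Unemployment gap = 9.95 - 4.73 = 5.22 points, so the output gap is -2.61 × 5.22 = -13.6242%.
Actual GDP = 15664 × (1 - 13.6242/100) = 15664 × 0.863758 ≈ 13530 billion.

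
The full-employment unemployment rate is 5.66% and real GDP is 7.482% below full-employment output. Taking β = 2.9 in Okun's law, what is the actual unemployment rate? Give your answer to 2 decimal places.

8.24%

From Okun's law, u - u* = -(output gap)/β = -(-7.482)/2.9 = 2.58 points.
So u = 5.66 + 2.58 = 8.24%.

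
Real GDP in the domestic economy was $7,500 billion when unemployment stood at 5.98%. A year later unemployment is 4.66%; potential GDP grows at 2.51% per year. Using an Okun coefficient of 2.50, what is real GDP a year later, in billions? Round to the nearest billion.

Δu = 4.66 - 5.98 = -1.32 points.
Okun's law (growth form): g_Y = g_Y* - β × Δu = 2.51 - 2.50 × (-1.32) = 2.51 + 3.3 = 5.81%.
Real GDP in the next year = 7500 × (1 + 5.81/100) = 7500 × 1.0581 ≈ 7936 billion.

$7,936 billion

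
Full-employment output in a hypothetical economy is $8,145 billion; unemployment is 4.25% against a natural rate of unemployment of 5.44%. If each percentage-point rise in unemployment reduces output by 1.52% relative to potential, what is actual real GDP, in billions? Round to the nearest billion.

Unemployment gap = 4.25 - 5.44 = -1.19 points, so the output gap is -1.52 × (-1.19) = 1.8088%.
Actual GDP = 8145 × (1 + 1.8088/100) = 8145 × 1.018088 ≈ 8292 billion.

$8,292 billion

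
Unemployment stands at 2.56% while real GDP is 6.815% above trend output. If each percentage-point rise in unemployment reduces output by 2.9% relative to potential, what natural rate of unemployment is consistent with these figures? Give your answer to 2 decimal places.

4.91%

From Okun's law, u - u* = -(output gap)/β = -(6.815)/2.9 = -2.35 points.
So u* = 2.56 + 2.35 = 4.91%.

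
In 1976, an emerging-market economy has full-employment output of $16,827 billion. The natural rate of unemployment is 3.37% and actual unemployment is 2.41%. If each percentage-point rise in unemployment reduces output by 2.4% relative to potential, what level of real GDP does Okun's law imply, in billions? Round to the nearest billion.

Unemployment gap = 2.41 - 3.37 = -0.96 points, so the output gap is -2.4 × (-0.96) = 2.304%.
Actual GDP = 16827 × (1 + 2.304/100) = 16827 × 1.02304 ≈ 17215 billion.

$17,215 billion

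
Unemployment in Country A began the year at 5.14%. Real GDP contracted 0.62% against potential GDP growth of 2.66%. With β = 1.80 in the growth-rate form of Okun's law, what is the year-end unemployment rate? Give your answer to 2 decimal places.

6.96%

Growth-rate Okun's law: g_Y = g_Y* - β × Δu, so Δu = (g_Y* - g_Y)/β.
Δu = (2.66 + 0.62)/1.80 = 3.28/1.80 = 1.82 percentage points.
Year-end unemployment = 5.14 + 1.82 = 6.96%.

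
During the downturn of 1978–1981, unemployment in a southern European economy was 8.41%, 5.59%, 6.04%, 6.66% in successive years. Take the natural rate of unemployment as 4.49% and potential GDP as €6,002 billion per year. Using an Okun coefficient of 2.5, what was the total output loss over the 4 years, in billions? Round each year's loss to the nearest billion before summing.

€1,312 billion

Year 1978: gap = -2.5 × (8.41 - 4.49) = -9.8%, loss ≈ 6002 × 9.8/100 ≈ 588.
Year 1979: gap = -2.5 × (5.59 - 4.49) = -2.75%, loss ≈ 6002 × 2.75/100 ≈ 165.
Year 1980: gap = -2.5 × (6.04 - 4.49) = -3.875%, loss ≈ 6002 × 3.875/100 ≈ 233.
Year 1981: gap = -2.5 × (6.66 - 4.49) = -5.425%, loss ≈ 6002 × 5.425/100 ≈ 326.
Total lost output = 588 + 165 + 233 + 326 = 1312 billion.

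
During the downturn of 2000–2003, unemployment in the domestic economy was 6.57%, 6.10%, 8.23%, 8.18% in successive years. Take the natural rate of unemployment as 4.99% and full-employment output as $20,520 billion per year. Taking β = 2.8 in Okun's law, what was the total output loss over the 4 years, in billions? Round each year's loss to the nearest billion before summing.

Year 2000: gap = -2.8 × (6.57 - 4.99) = -4.424%, loss ≈ 20520 × 4.424/100 ≈ 908.
Year 2001: gap = -2.8 × (6.1 - 4.99) = -3.108%, loss ≈ 20520 × 3.108/100 ≈ 638.
Year 2002: gap = -2.8 × (8.23 - 4.99) = -9.072%, loss ≈ 20520 × 9.072/100 ≈ 1862.
Year 2003: gap = -2.8 × (8.18 - 4.99) = -8.932%, loss ≈ 20520 × 8.932/100 ≈ 1833.
Total lost output = 908 + 638 + 1862 + 1833 = 5241 billion.

$5,241 billion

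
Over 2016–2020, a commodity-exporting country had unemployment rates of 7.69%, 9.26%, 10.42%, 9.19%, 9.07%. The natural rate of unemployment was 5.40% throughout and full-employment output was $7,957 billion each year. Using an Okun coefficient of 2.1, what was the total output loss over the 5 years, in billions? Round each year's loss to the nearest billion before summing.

$3,113 billion

Year 2016: gap = -2.1 × (7.69 - 5.4) = -4.809%, loss ≈ 7957 × 4.809/100 ≈ 383.
Year 2017: gap = -2.1 × (9.26 - 5.4) = -8.106%, loss ≈ 7957 × 8.106/100 ≈ 645.
Year 2018: gap = -2.1 × (10.42 - 5.4) = -10.542%, loss ≈ 7957 × 10.542/100 ≈ 839.
Year 2019: gap = -2.1 × (9.19 - 5.4) = -7.959%, loss ≈ 7957 × 7.959/100 ≈ 633.
Year 2020: gap = -2.1 × (9.07 - 5.4) = -7.707%, loss ≈ 7957 × 7.707/100 ≈ 613.
Total lost output = 383 + 645 + 839 + 633 + 613 = 3113 billion.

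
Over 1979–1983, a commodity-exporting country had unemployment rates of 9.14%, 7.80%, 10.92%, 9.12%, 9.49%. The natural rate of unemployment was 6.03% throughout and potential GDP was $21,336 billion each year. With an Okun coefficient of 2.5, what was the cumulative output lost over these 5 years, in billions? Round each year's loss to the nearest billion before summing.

$8,705 billion

Year 1979: gap = -2.5 × (9.14 - 6.03) = -7.775%, loss ≈ 21336 × 7.775/100 ≈ 1659.
Year 1980: gap = -2.5 × (7.8 - 6.03) = -4.425%, loss ≈ 21336 × 4.425/100 ≈ 944.
Year 1981: gap = -2.5 × (10.92 - 6.03) = -12.225%, loss ≈ 21336 × 12.225/100 ≈ 2608.
Year 1982: gap = -2.5 × (9.12 - 6.03) = -7.725%, loss ≈ 21336 × 7.725/100 ≈ 1648.
Year 1983: gap = -2.5 × (9.49 - 6.03) = -8.65%, loss ≈ 21336 × 8.65/100 ≈ 1846.
Total lost output = 1659 + 944 + 2608 + 1648 + 1846 = 8705 billion.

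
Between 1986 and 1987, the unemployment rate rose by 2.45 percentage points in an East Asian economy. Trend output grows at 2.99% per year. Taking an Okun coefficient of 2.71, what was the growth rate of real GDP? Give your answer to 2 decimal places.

-3.65%

Growth-rate Okun's law: g_Y = g_Y* - β × Δu.
g_Y = 2.99 - 2.71 × (2.45) = 2.99 - 6.6395 = -3.6495%, i.e. -3.65% to 2 d.p.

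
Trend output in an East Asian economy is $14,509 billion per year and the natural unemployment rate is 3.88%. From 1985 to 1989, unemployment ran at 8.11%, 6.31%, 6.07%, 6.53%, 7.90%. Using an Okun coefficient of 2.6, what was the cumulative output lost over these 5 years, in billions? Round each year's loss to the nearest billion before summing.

$5,855 billion

Year 1985: gap = -2.6 × (8.11 - 3.88) = -10.998%, loss ≈ 14509 × 10.998/100 ≈ 1596.
Year 1986: gap = -2.6 × (6.31 - 3.88) = -6.318%, loss ≈ 14509 × 6.318/100 ≈ 917.
Year 1987: gap = -2.6 × (6.07 - 3.88) = -5.694%, loss ≈ 14509 × 5.694/100 ≈ 826.
Year 1988: gap = -2.6 × (6.53 - 3.88) = -6.89%, loss ≈ 14509 × 6.89/100 ≈ 1000.
Year 1989: gap = -2.6 × (7.9 - 3.88) = -10.452%, loss ≈ 14509 × 10.452/100 ≈ 1516.
Total lost output = 1596 + 917 + 826 + 1000 + 1516 = 5855 billion.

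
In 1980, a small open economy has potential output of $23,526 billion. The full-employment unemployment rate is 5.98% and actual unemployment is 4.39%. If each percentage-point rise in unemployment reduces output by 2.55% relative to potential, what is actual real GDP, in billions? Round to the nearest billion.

$24,480 billion

Unemployment gap = 4.39 - 5.98 = -1.59 points, so the output gap is -2.55 × (-1.59) = 4.0545%.
Actual GDP = 23526 × (1 + 4.0545/100) = 23526 × 1.040545 ≈ 24480 billion.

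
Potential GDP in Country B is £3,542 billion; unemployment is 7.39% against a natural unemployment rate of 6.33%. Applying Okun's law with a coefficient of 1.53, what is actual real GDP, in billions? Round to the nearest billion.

Unemployment gap = 7.39 - 6.33 = 1.06 points, so the output gap is -1.53 × 1.06 = -1.6218%.
Actual GDP = 3542 × (1 - 1.6218/100) = 3542 × 0.983782 ≈ 3485 billion.

£3,485 billion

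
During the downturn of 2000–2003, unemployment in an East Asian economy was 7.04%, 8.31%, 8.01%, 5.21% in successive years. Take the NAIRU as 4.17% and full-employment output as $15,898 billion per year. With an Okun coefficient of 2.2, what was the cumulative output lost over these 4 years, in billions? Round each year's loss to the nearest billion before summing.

$4,159 billion

Year 2000: gap = -2.2 × (7.04 - 4.17) = -6.314%, loss ≈ 15898 × 6.314/100 ≈ 1004.
Year 2001: gap = -2.2 × (8.31 - 4.17) = -9.108%, loss ≈ 15898 × 9.108/100 ≈ 1448.
Year 2002: gap = -2.2 × (8.01 - 4.17) = -8.448%, loss ≈ 15898 × 8.448/100 ≈ 1343.
Year 2003: gap = -2.2 × (5.21 - 4.17) = -2.288%, loss ≈ 15898 × 2.288/100 ≈ 364.
Total lost output = 1004 + 1448 + 1343 + 364 = 4159 billion.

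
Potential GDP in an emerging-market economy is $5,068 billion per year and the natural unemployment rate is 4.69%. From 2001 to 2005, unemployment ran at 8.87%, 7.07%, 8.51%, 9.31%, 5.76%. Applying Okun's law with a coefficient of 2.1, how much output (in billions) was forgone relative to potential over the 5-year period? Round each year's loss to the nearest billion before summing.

Year 2001: gap = -2.1 × (8.87 - 4.69) = -8.778%, loss ≈ 5068 × 8.778/100 ≈ 445.
Year 2002: gap = -2.1 × (7.07 - 4.69) = -4.998%, loss ≈ 5068 × 4.998/100 ≈ 253.
Year 2003: gap = -2.1 × (8.51 - 4.69) = -8.022%, loss ≈ 5068 × 8.022/100 ≈ 407.
Year 2004: gap = -2.1 × (9.31 - 4.69) = -9.702%, loss ≈ 5068 × 9.702/100 ≈ 492.
Year 2005: gap = -2.1 × (5.76 - 4.69) = -2.247%, loss ≈ 5068 × 2.247/100 ≈ 114.
Total lost output = 445 + 253 + 407 + 492 + 114 = 1711 billion.

$1,711 billion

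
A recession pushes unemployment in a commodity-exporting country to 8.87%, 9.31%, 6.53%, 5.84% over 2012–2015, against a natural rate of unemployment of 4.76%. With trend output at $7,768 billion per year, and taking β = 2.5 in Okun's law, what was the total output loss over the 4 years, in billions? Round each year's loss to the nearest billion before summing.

$2,236 billion

Year 2012: gap = -2.5 × (8.87 - 4.76) = -10.275%, loss ≈ 7768 × 10.275/100 ≈ 798.
Year 2013: gap = -2.5 × (9.31 - 4.76) = -11.375%, loss ≈ 7768 × 11.375/100 ≈ 884.
Year 2014: gap = -2.5 × (6.53 - 4.76) = -4.425%, loss ≈ 7768 × 4.425/100 ≈ 344.
Year 2015: gap = -2.5 × (5.84 - 4.76) = -2.7%, loss ≈ 7768 × 2.7/100 ≈ 210.
Total lost output = 798 + 884 + 344 + 210 = 2236 billion.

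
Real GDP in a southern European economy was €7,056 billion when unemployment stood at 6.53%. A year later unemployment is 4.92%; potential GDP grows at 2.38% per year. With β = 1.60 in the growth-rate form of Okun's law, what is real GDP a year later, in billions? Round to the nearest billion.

€7,406 billion

Δu = 4.92 - 6.53 = -1.61 points.
Okun's law (growth form): g_Y = g_Y* - β × Δu = 2.38 - 1.60 × (-1.61) = 2.38 + 2.576 = 4.956%.
Real GDP in the next year = 7056 × (1 + 4.956/100) = 7056 × 1.04956 ≈ 7406 billion.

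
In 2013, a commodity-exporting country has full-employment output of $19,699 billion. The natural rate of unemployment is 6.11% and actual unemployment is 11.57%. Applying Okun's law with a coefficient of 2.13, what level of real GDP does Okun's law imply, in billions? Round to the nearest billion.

Unemployment gap = 11.57 - 6.11 = 5.46 points, so the output gap is -2.13 × 5.46 = -11.6298%.
Actual GDP = 19699 × (1 - 11.6298/100) = 19699 × 0.883702 ≈ 17408 billion.

$17,408 billion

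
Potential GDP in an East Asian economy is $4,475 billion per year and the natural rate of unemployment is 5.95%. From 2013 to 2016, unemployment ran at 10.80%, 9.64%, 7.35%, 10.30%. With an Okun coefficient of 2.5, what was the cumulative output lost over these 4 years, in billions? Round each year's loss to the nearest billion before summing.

Year 2013: gap = -2.5 × (10.8 - 5.95) = -12.125%, loss ≈ 4475 × 12.125/100 ≈ 543.
Year 2014: gap = -2.5 × (9.64 - 5.95) = -9.225%, loss ≈ 4475 × 9.225/100 ≈ 413.
Year 2015: gap = -2.5 × (7.35 - 5.95) = -3.5%, loss ≈ 4475 × 3.5/100 ≈ 157.
Year 2016: gap = -2.5 × (10.3 - 5.95) = -10.875%, loss ≈ 4475 × 10.875/100 ≈ 487.
Total lost output = 543 + 413 + 157 + 487 = 1600 billion.

$1,600 billion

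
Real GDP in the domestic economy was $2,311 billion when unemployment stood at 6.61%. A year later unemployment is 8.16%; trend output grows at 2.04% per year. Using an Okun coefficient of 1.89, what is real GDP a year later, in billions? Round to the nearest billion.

$2,290 billion

Δu = 8.16 - 6.61 = 1.55 points.
Okun's law (growth form): g_Y = g_Y* - β × Δu = 2.04 - 1.89 × (1.55) = 2.04 - 2.9295 = -0.8895%.
Real GDP in the next year = 2311 × (1 - 0.8895/100) = 2311 × 0.991105 ≈ 2290 billion.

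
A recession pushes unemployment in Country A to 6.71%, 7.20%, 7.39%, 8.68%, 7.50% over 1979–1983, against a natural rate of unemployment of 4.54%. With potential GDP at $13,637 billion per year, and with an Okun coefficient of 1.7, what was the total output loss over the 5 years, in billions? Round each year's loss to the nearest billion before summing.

$3,427 billion

Year 1979: gap = -1.7 × (6.71 - 4.54) = -3.689%, loss ≈ 13637 × 3.689/100 ≈ 503.
Year 1980: gap = -1.7 × (7.2 - 4.54) = -4.522%, loss ≈ 13637 × 4.522/100 ≈ 617.
Year 1981: gap = -1.7 × (7.39 - 4.54) = -4.845%, loss ≈ 13637 × 4.845/100 ≈ 661.
Year 1982: gap = -1.7 × (8.68 - 4.54) = -7.038%, loss ≈ 13637 × 7.038/100 ≈ 960.
Year 1983: gap = -1.7 × (7.5 - 4.54) = -5.032%, loss ≈ 13637 × 5.032/100 ≈ 686.
Total lost output = 503 + 617 + 661 + 960 + 686 = 3427 billion.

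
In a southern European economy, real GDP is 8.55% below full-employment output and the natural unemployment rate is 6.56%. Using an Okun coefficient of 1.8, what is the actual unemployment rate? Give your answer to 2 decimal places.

11.31%

From Okun's law, u - u* = -(output gap)/β = -(-8.55)/1.8 = 4.75 points.
So u = 6.56 + 4.75 = 11.31%.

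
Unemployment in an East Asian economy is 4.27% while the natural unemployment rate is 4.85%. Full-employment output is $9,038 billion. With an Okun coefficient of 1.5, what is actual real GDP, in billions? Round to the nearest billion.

$9,117 billion

Unemployment gap = 4.27 - 4.85 = -0.58 points, so the output gap is -1.5 × (-0.58) = 0.87%.
Actual GDP = 9038 × (1 + 0.87/100) = 9038 × 1.0087 ≈ 9117 billion.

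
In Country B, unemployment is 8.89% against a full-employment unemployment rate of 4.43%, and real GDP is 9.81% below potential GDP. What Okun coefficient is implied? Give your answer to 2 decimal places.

Okun's law: output gap = -β × (u - u*).
-9.81 = -β × (8.89 - 4.43) = -β × 4.46, so β = 9.81/4.46 = 2.20.

β ≈ 2.20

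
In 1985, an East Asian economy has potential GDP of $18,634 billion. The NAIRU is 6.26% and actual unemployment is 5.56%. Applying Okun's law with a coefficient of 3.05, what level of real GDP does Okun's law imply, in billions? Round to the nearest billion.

Unemployment gap = 5.56 - 6.26 = -0.7 points, so the output gap is -3.05 × (-0.7) = 2.135%.
Actual GDP = 18634 × (1 + 2.135/100) = 18634 × 1.02135 ≈ 19032 billion.

$19,032 billion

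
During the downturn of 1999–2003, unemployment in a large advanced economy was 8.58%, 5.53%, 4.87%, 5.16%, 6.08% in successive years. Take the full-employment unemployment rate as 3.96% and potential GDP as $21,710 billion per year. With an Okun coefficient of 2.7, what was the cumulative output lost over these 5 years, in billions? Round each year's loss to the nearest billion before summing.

$6,107 billion

Year 1999: gap = -2.7 × (8.58 - 3.96) = -12.474%, loss ≈ 21710 × 12.474/100 ≈ 2708.
Year 2000: gap = -2.7 × (5.53 - 3.96) = -4.239%, loss ≈ 21710 × 4.239/100 ≈ 920.
Year 2001: gap = -2.7 × (4.87 - 3.96) = -2.457%, loss ≈ 21710 × 2.457/100 ≈ 533.
Year 2002: gap = -2.7 × (5.16 - 3.96) = -3.24%, loss ≈ 21710 × 3.24/100 ≈ 703.
Year 2003: gap = -2.7 × (6.08 - 3.96) = -5.724%, loss ≈ 21710 × 5.724/100 ≈ 1243.
Total lost output = 2708 + 920 + 533 + 703 + 1243 = 6107 billion.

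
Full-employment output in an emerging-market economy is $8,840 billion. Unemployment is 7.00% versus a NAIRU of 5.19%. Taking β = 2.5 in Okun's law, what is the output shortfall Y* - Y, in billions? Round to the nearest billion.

Output gap = -2.5 × (7 - 5.19) = -2.5 × 1.81 = -4.525%.
Actual GDP ≈ 8840 × 0.95475 ≈ 8440 billion, so the shortfall is 8840 - 8440 = 400 billion.

$400 billion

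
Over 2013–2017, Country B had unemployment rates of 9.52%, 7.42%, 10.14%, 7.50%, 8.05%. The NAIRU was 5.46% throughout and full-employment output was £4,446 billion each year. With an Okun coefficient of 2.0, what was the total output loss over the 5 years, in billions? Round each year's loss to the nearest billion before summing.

£1,362 billion

Year 2013: gap = -2.0 × (9.52 - 5.46) = -8.12%, loss ≈ 4446 × 8.12/100 ≈ 361.
Year 2014: gap = -2.0 × (7.42 - 5.46) = -3.92%, loss ≈ 4446 × 3.92/100 ≈ 174.
Year 2015: gap = -2.0 × (10.14 - 5.46) = -9.36%, loss ≈ 4446 × 9.36/100 ≈ 416.
Year 2016: gap = -2.0 × (7.5 - 5.46) = -4.08%, loss ≈ 4446 × 4.08/100 ≈ 181.
Year 2017: gap = -2.0 × (8.05 - 5.46) = -5.18%, loss ≈ 4446 × 5.18/100 ≈ 230.
Total lost output = 361 + 174 + 416 + 181 + 230 = 1362 billion.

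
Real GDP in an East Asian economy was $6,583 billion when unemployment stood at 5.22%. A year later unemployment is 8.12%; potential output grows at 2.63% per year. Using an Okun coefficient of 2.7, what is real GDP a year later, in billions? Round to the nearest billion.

Δu = 8.12 - 5.22 = 2.9 points.
Okun's law (growth form): g_Y = g_Y* - β × Δu = 2.63 - 2.7 × (2.90) = 2.63 - 7.83 = -5.2%.
Real GDP in the next year = 6583 × (1 - 5.2/100) = 6583 × 0.948 ≈ 6241 billion.

$6,241 billion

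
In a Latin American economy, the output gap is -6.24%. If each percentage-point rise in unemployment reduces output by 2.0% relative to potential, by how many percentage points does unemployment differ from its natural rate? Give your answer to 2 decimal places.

Okun's law: output gap = -β × (u - u*), so u - u* = -(output gap)/β.
u - u* = -(-6.24)/2.0 = 3.12 percentage points.

3.12 percentage points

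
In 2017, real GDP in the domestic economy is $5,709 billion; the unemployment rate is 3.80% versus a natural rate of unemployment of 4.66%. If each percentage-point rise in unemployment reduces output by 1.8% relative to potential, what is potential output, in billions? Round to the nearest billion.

$5,622 billion

Unemployment gap = 3.8 - 4.66 = -0.86 points, so output gap = -1.8 × (-0.86) = 1.548%.
Since Y = Y* × (1 + gap/100), Y* = 5709/1.01548 ≈ 5622 billion.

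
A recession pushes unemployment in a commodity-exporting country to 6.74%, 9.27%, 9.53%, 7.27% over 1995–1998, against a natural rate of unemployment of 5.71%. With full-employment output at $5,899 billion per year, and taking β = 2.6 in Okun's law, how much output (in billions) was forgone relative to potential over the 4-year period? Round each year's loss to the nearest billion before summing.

Year 1995: gap = -2.6 × (6.74 - 5.71) = -2.678%, loss ≈ 5899 × 2.678/100 ≈ 158.
Year 1996: gap = -2.6 × (9.27 - 5.71) = -9.256%, loss ≈ 5899 × 9.256/100 ≈ 546.
Year 1997: gap = -2.6 × (9.53 - 5.71) = -9.932%, loss ≈ 5899 × 9.932/100 ≈ 586.
Year 1998: gap = -2.6 × (7.27 - 5.71) = -4.056%, loss ≈ 5899 × 4.056/100 ≈ 239.
Total lost output = 158 + 546 + 586 + 239 = 1529 billion.

$1,529 billion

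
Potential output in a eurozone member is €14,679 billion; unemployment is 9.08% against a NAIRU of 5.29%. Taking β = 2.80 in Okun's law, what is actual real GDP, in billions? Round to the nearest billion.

Unemployment gap = 9.08 - 5.29 = 3.79 points, so the output gap is -2.8 × 3.79 = -10.612%.
Actual GDP = 14679 × (1 - 10.612/100) = 14679 × 0.89388 ≈ 13121 billion.

€13,121 billion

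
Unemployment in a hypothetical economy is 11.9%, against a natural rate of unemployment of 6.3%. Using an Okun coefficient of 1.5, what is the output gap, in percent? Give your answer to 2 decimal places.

The unemployment gap is 11.9 - 6.3 = 5.6 percentage points.
Okun's law gives an output gap of -1.5 × 5.6 = -8.4%, i.e. 8.40% below potential.

-8.40%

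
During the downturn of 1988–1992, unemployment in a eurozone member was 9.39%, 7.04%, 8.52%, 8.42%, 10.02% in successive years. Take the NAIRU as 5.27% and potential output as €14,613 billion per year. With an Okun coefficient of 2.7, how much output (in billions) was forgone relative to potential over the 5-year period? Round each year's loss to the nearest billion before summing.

Year 1988: gap = -2.7 × (9.39 - 5.27) = -11.124%, loss ≈ 14613 × 11.124/100 ≈ 1626.
Year 1989: gap = -2.7 × (7.04 - 5.27) = -4.779%, loss ≈ 14613 × 4.779/100 ≈ 698.
Year 1990: gap = -2.7 × (8.52 - 5.27) = -8.775%, loss ≈ 14613 × 8.775/100 ≈ 1282.
Year 1991: gap = -2.7 × (8.42 - 5.27) = -8.505%, loss ≈ 14613 × 8.505/100 ≈ 1243.
Year 1992: gap = -2.7 × (10.02 - 5.27) = -12.825%, loss ≈ 14613 × 12.825/100 ≈ 1874.
Total lost output = 1626 + 698 + 1282 + 1243 + 1874 = 6723 billion.

€6,723 billion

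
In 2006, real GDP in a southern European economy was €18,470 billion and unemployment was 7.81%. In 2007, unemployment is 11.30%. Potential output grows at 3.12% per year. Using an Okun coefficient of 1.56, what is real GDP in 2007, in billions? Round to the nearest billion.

Δu = 11.3 - 7.81 = 3.49 points.
Okun's law (growth form): g_Y = g_Y* - β × Δu = 3.12 - 1.56 × (3.49) = 3.12 - 5.4444 = -2.3244%.
Real GDP in the next year = 18470 × (1 - 2.3244/100) = 18470 × 0.976756 ≈ 18041 billion.

€18,041 billion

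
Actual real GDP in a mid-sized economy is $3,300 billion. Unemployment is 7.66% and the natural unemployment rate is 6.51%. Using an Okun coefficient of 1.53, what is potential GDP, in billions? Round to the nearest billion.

$3,359 billion

Unemployment gap = 7.66 - 6.51 = 1.15 points, so output gap = -1.53 × 1.15 = -1.7595%.
Since Y = Y* × (1 + gap/100), Y* = 3300/0.982405 ≈ 3359 billion.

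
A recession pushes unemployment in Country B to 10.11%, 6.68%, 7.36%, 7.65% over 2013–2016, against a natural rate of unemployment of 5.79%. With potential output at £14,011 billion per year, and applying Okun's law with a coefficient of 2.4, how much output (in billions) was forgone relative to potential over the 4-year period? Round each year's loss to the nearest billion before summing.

£2,905 billion

Year 2013: gap = -2.4 × (10.11 - 5.79) = -10.368%, loss ≈ 14011 × 10.368/100 ≈ 1453.
Year 2014: gap = -2.4 × (6.68 - 5.79) = -2.136%, loss ≈ 14011 × 2.136/100 ≈ 299.
Year 2015: gap = -2.4 × (7.36 - 5.79) = -3.768%, loss ≈ 14011 × 3.768/100 ≈ 528.
Year 2016: gap = -2.4 × (7.65 - 5.79) = -4.464%, loss ≈ 14011 × 4.464/100 ≈ 625.
Total lost output = 1453 + 299 + 528 + 625 = 2905 billion.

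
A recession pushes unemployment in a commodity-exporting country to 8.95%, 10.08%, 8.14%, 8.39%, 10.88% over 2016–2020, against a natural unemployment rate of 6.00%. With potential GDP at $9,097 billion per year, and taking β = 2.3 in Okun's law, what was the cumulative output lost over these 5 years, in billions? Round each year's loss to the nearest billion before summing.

Year 2016: gap = -2.3 × (8.95 - 6) = -6.785%, loss ≈ 9097 × 6.785/100 ≈ 617.
Year 2017: gap = -2.3 × (10.08 - 6) = -9.384%, loss ≈ 9097 × 9.384/100 ≈ 854.
Year 2018: gap = -2.3 × (8.14 - 6) = -4.922%, loss ≈ 9097 × 4.922/100 ≈ 448.
Year 2019: gap = -2.3 × (8.39 - 6) = -5.497%, loss ≈ 9097 × 5.497/100 ≈ 500.
Year 2020: gap = -2.3 × (10.88 - 6) = -11.224%, loss ≈ 9097 × 11.224/100 ≈ 1021.
Total lost output = 617 + 854 + 448 + 500 + 1021 = 3440 billion.

$3,440 billion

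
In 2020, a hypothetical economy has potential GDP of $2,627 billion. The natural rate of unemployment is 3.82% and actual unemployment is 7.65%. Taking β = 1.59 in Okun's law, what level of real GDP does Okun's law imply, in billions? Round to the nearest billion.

$2,467 billion

Unemployment gap = 7.65 - 3.82 = 3.83 points, so the output gap is -1.59 × 3.83 = -6.0897%.
Actual GDP = 2627 × (1 - 6.0897/100) = 2627 × 0.939103 ≈ 2467 billion.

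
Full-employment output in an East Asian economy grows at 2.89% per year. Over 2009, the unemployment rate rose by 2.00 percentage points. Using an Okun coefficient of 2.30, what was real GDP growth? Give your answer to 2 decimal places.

-1.71%

Growth-rate Okun's law: g_Y = g_Y* - β × Δu.
g_Y = 2.89 - 2.30 × (2.00) = 2.89 - 4.6 = -1.71%, i.e. -1.71% to 2 d.p.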